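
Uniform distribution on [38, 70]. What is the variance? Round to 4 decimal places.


Var = (b-a)^2 / 12
(b-a)^2 = (70 - 38)^2 = 1024
Var = 1024/12 ≈ 85.333333

85.3333


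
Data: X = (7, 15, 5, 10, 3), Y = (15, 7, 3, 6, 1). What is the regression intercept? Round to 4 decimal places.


a = ybar - b*xbar, where b = sum((xi-xbar)(yi-ybar)) / sum((xi-xbar)^2)
n = 5, xbar = 40/5 = 8, ybar = 32/5 = 6.4
Sxy = sum((xi-xbar)(yi-ybar)) = 32
Sxx = sum((xi-xbar)^2) = 88
b = Sxy / Sxx = 4/11 ≈ 0.363636
a = 6.4 - 0.363636 * 8 = 192/55 ≈ 3.490909

3.4909


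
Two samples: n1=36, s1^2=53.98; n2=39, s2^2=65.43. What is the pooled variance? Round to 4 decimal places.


sp^2 = ((n1-1)*s1^2 + (n2-1)*s2^2)/(n1+n2-2)
(n1-1)*s1^2 = 35 * 53.98 = 1889.3
(n2-1)*s2^2 = 38 * 65.43 = 2486.34
numerator = 1889.3 + 2486.34 = 4375.64
n1+n2-2 = 73
sp^2 = 4375.64 / 73 = 109391/1825 ≈ 59.940274

59.9403


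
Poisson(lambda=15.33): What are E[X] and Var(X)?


E[X] = Var(X) = lambda = 15.33

15.33, 15.33


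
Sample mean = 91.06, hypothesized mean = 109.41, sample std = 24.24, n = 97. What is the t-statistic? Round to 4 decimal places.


t = (xbar - mu0) / (s/sqrt(n))
xbar - mu0 = 91.06 - 109.41 = -18.35
sqrt(97) ≈ 9.84885780
s/sqrt(n) = 24.24 / 9.84885780 ≈ 2.46119910
t = -18.35 / 2.46119910 ≈ -7.455715

-7.4557


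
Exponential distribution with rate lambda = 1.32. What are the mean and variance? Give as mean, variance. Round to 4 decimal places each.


mean = 1/lam, var = 1/lam^2
mean = 1 / 1.32 = 25/33 ≈ 0.757576
lam^2 = 1.32^2 = 1.7424
var = 1 / 1.7424 = 625/1089 ≈ 0.573921

0.7576, 0.5739


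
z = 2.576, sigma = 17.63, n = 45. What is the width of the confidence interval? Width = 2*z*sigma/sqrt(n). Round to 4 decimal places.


width = 2*z*sigma/sqrt(n)
2*z*sigma = 2 * 2.576 * 17.63 = 90.82976
sqrt(45) ≈ 6.708204
width = 90.82976 / 6.708204 ≈ 13.540101

13.5401


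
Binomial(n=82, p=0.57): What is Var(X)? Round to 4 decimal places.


Var = n*p*(1-p) = 82 * 0.57 * 0.43 = 20.0982

20.0982


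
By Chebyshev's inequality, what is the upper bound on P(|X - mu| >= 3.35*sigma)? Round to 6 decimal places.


P <= 1/k^2
k^2 = 3.35^2 = 11.2225
1/k^2 = 1 / 11.2225 = 400/4489 ≈ 0.08910671

0.089107


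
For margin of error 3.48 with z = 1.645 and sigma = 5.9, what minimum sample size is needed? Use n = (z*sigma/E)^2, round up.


z*sigma/E = 1.645 * 5.9 / 3.48 = 19411/6960 ≈ 2.788937
(z*sigma/E)^2 ≈ 7.778168
round up: n = 8

8


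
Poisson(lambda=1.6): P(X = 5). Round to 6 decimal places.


P = e^(-lam) * lam^k / k!
e^(-1.6) ≈ 0.2018965
lam^k = 1.6^5 = 10.48576
k! = 5! = 120
P = 0.2018965 * 10.48576 / 120 ≈ 0.017642

0.017642


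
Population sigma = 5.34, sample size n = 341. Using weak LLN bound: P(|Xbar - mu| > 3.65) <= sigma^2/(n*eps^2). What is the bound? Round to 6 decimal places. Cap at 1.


bound = min(1, sigma^2/(n*eps^2))
sigma^2 = 5.34^2 = 28.5156
n*eps^2 = 341 * 3.65^2 = 341 * 13.3225 = 4542.9725
sigma^2/(n*eps^2) = 28.5156 / 4542.9725 ≈ 0.00627686

0.006277


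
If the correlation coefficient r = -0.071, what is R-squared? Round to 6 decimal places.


R^2 = r^2 = (-0.071)^2 = 0.005041

0.005041


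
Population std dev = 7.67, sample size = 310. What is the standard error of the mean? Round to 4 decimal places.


SE = sigma / sqrt(n)
sqrt(310) ≈ 17.606817
SE = 7.67 / 17.606817 ≈ 0.435627

0.4356


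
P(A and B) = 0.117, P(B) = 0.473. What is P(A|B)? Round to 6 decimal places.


P(A|B) = P(A and B) / P(B) = 0.117 / 0.473 = 117/473 ≈ 0.24735729

0.247357


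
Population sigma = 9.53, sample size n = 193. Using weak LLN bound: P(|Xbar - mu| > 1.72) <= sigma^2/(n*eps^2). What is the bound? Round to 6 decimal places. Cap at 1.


bound = min(1, sigma^2/(n*eps^2))
sigma^2 = 9.53^2 = 90.8209
n*eps^2 = 193 * 1.72^2 = 193 * 2.9584 = 570.9712
sigma^2/(n*eps^2) = 90.8209 / 570.9712 ≈ 0.15906389

0.159064


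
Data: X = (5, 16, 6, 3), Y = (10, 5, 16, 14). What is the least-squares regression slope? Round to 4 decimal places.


b = sum((xi-xbar)(yi-ybar)) / sum((xi-xbar)^2)
n = 4, xbar = 30/4 = 7.5, ybar = 45/4 = 11.25
Sxy = sum((xi-xbar)(yi-ybar)) = -69.5
Sxx = sum((xi-xbar)^2) = 101
b = Sxy / Sxx = -139/202 ≈ -0.688119

-0.6881


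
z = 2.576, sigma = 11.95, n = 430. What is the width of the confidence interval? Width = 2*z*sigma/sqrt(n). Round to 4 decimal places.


width = 2*z*sigma/sqrt(n)
2*z*sigma = 2 * 2.576 * 11.95 = 61.5664
sqrt(430) ≈ 20.736441
width = 61.5664 / 20.736441 ≈ 2.968995

2.9690


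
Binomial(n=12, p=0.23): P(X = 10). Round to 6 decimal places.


P = C(n,k) * p^k * (1-p)^(n-k)
C(12,10) = 66
p^k = 0.23^10 ≈ 0.0000004142651
(1-p)^(n-k) = 0.77^2 = 0.5929
P = 66 * 0.0000004142651 * 0.5929 ≈ 0.000016

0.000016


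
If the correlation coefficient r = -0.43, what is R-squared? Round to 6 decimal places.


R^2 = r^2 = (-0.43)^2 = 0.1849

0.184900


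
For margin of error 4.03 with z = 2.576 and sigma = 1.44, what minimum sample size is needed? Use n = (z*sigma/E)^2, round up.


z*sigma/E = 2.576 * 1.44 / 4.03 ≈ 0.920457
(z*sigma/E)^2 ≈ 0.847240
round up: n = 1

1


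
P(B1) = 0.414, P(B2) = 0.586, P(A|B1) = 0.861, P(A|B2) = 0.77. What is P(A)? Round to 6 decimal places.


P(A) = P(A|B1)*P(B1) + P(A|B2)*P(B2)
P(A|B1)*P(B1) = 0.861 * 0.414 = 0.356454
P(A|B2)*P(B2) = 0.77 * 0.586 = 0.45122
P(A) = 0.356454 + 0.45122 = 0.807674

0.807674


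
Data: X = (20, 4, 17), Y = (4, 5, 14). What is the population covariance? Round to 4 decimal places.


Cov = (1/n)*sum((xi-xbar)(yi-ybar))
n = 3, xbar = 41/3 ≈ 13.666667, ybar = 23/3 ≈ 7.666667
sum((xi-xbar)(yi-ybar)) = 71/3 ≈ 23.666667
Cov = 23.666667 / 3 = 71/9 ≈ 7.888889

7.8889


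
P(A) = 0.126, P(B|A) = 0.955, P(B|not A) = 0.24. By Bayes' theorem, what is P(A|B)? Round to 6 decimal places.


P(A|B) = P(B|A)*P(A) / P(B), P(B) = P(B|A)*P(A) + P(B|not A)*P(not A)
P(B|A)*P(A) = 0.955 * 0.126 = 0.12033
P(B|not A)*P(not A) = 0.24 * 0.874 = 0.20976
P(B) = 0.12033 + 0.20976 = 0.33009
P(A|B) = 0.12033 / 0.33009 ≈ 0.36453694

0.364537


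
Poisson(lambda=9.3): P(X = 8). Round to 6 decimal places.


P = e^(-lam) * lam^k / k!
e^(-9.3) ≈ 0.00009142423
lam^k = 9.3^8 ≈ 55958180.966504
k! = 8! = 40320
P = 0.00009142423 * 55958180.966504 / 40320 ≈ 0.126883

0.126883


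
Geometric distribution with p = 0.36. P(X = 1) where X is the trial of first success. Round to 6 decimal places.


P = (1-p)^(k-1) * p
(1-p)^(k-1) = 0.64^0 = 1
P = 1 * 0.36 = 0.36

0.360000


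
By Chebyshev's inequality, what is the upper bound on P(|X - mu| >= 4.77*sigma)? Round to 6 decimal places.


P <= 1/k^2
k^2 = 4.77^2 = 22.7529
1/k^2 = 1 / 22.7529 ≈ 0.04395044

0.043950


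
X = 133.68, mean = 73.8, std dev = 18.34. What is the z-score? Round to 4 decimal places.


z = (X - mu) / sigma
X - mu = 133.68 - 73.8 = 59.88
z = 59.88 / 18.34 = 2994/917 ≈ 3.264995

3.2650


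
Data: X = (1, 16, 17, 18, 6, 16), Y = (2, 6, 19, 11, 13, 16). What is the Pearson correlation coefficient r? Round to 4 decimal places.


r = sum((xi-xbar)(yi-ybar)) / sqrt(sum((xi-xbar)^2) * sum((yi-ybar)^2))
n = 6, xbar = 74/6 = 37/3 ≈ 12.333333, ybar = 67/6 ≈ 11.166667
Sxy = sum((xi-xbar)(yi-ybar)) = 380/3 ≈ 126.666667
Sxx = sum((xi-xbar)^2) = 748/3 ≈ 249.333333
Syy = sum((yi-ybar)^2) = 1193/6 ≈ 198.833333
sqrt(Sxx*Syy) ≈ 222.656187
r = Sxy / sqrt(Sxx*Syy) = 126.666667 / 222.656187 ≈ 0.568889

0.5689


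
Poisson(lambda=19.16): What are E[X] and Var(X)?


E[X] = Var(X) = lambda = 19.16

19.16, 19.16


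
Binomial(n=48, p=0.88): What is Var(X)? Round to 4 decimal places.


Var = n*p*(1-p) = 48 * 0.88 * 0.12 = 5.0688

5.0688


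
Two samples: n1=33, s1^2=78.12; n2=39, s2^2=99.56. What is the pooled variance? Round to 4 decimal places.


sp^2 = ((n1-1)*s1^2 + (n2-1)*s2^2)/(n1+n2-2)
(n1-1)*s1^2 = 32 * 78.12 = 2499.84
(n2-1)*s2^2 = 38 * 99.56 = 3783.28
numerator = 2499.84 + 3783.28 = 6283.12
n1+n2-2 = 70
sp^2 = 6283.12 / 70 = 78539/875 ≈ 89.758857

89.7589


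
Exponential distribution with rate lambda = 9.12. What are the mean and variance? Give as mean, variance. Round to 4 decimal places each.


mean = 1/lam, var = 1/lam^2
mean = 1 / 9.12 = 25/228 ≈ 0.109649
lam^2 = 9.12^2 = 83.1744
var = 1 / 83.1744 ≈ 0.012023

0.1096, 0.0120


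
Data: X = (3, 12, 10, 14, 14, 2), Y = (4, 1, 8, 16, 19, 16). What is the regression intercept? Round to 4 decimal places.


a = ybar - b*xbar, where b = sum((xi-xbar)(yi-ybar)) / sum((xi-xbar)^2)
n = 6, xbar = 55/6 ≈ 9.166667, ybar = 64/6 = 32/3 ≈ 10.666667
Sxy = sum((xi-xbar)(yi-ybar)) = 118/3 ≈ 39.333333
Sxx = sum((xi-xbar)^2) = 869/6 ≈ 144.833333
b = Sxy / Sxx = 236/869 ≈ 0.271577
a = 10.666667 - 0.271577 * 9.166667 = 646/79 ≈ 8.177215

8.1772


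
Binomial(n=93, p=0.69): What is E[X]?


E[X] = n*p = 93 * 0.69 = 64.17

64.17


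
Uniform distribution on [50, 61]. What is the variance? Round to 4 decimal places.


Var = (b-a)^2 / 12
(b-a)^2 = (61 - 50)^2 = 121
Var = 121/12 ≈ 10.083333

10.0833


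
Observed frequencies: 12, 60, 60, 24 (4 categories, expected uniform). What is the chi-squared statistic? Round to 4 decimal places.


chi2 = sum((O-E)^2/E), E = total/4
total = 156, E = 156/4 = 39
(12 - 39)^2 / 39 = 729 / 39 = 243/13 ≈ 18.692308
(60 - 39)^2 / 39 = 441 / 39 = 147/13 ≈ 11.307692
(60 - 39)^2 / 39 = 441 / 39 = 147/13 ≈ 11.307692
(24 - 39)^2 / 39 = 225 / 39 = 75/13 ≈ 5.769231
chi2 = 612/13 ≈ 47.076923

47.0769


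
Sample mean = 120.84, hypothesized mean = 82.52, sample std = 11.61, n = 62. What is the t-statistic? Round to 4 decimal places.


t = (xbar - mu0) / (s/sqrt(n))
xbar - mu0 = 120.84 - 82.52 = 38.32
sqrt(62) ≈ 7.87400787
s/sqrt(n) = 11.61 / 7.87400787 ≈ 1.47447147
t = 38.32 / 1.47447147 ≈ 25.988973

25.9890


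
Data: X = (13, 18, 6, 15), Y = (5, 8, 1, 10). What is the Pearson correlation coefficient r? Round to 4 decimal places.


r = sum((xi-xbar)(yi-ybar)) / sqrt(sum((xi-xbar)^2) * sum((yi-ybar)^2))
n = 4, xbar = 52/4 = 13, ybar = 24/4 = 6
Sxy = sum((xi-xbar)(yi-ybar)) = 53
Sxx = sum((xi-xbar)^2) = 78
Syy = sum((yi-ybar)^2) = 46
sqrt(Sxx*Syy) ≈ 59.899917
r = Sxy / sqrt(Sxx*Syy) = 53 / 59.899917 ≈ 0.884809

0.8848


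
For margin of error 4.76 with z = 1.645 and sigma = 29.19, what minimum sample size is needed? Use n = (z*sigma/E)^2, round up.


z*sigma/E = 1.645 * 29.19 / 4.76 ≈ 10.087721
(z*sigma/E)^2 ≈ 101.762107
round up: n = 102

102


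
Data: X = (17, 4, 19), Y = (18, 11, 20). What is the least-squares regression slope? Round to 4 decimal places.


b = sum((xi-xbar)(yi-ybar)) / sum((xi-xbar)^2)
n = 3, xbar = 40/3 ≈ 13.333333, ybar = 49/3 ≈ 16.333333
Sxy = sum((xi-xbar)(yi-ybar)) = 230/3 ≈ 76.666667
Sxx = sum((xi-xbar)^2) = 398/3 ≈ 132.666667
b = Sxy / Sxx = 115/199 ≈ 0.577889

0.5779


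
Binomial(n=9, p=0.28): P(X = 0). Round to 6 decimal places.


P = C(n,k) * p^k * (1-p)^(n-k)
C(9,0) = 1
p^k = 0.28^0 = 1
(1-p)^(n-k) = 0.72^9 ≈ 0.05199870
P = 1 * 1 * 0.05199870 ≈ 0.051999

0.051999


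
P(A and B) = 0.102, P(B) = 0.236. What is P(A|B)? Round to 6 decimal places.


P(A|B) = P(A and B) / P(B) = 0.102 / 0.236 = 51/118 ≈ 0.43220339

0.432203


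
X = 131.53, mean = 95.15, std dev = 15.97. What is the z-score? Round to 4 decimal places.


z = (X - mu) / sigma
X - mu = 131.53 - 95.15 = 36.38
z = 36.38 / 15.97 = 3638/1597 ≈ 2.278021

2.2780


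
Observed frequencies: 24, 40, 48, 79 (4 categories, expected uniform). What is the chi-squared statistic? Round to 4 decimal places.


chi2 = sum((O-E)^2/E), E = total/4
total = 191, E = 191/4 = 47.75
(24 - 47.75)^2 / 47.75 = 564.0625 / 47.75 = 9025/764 ≈ 11.812827
(40 - 47.75)^2 / 47.75 = 60.0625 / 47.75 = 961/764 ≈ 1.257853
(48 - 47.75)^2 / 47.75 = 0.0625 / 47.75 = 1/764 ≈ 0.001309
(79 - 47.75)^2 / 47.75 = 976.5625 / 47.75 = 15625/764 ≈ 20.451571
chi2 = 6403/191 ≈ 33.523560

33.5236


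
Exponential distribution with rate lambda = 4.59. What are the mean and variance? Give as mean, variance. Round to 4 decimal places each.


mean = 1/lam, var = 1/lam^2
mean = 1 / 4.59 = 100/459 ≈ 0.217865
lam^2 = 4.59^2 = 21.0681
var = 1 / 21.0681 ≈ 0.047465

0.2179, 0.0475


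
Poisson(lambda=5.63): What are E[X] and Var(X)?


E[X] = Var(X) = lambda = 5.63

5.63, 5.63


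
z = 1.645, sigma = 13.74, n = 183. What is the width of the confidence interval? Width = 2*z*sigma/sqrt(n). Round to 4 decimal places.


width = 2*z*sigma/sqrt(n)
2*z*sigma = 2 * 1.645 * 13.74 = 45.2046
sqrt(183) ≈ 13.527749
width = 45.2046 / 13.527749 ≈ 3.341620

3.3416


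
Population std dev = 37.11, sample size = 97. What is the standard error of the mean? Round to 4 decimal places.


SE = sigma / sqrt(n)
sqrt(97) ≈ 9.848858
SE = 37.11 / 9.848858 ≈ 3.767950

3.7679


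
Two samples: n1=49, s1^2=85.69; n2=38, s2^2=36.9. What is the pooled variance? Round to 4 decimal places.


sp^2 = ((n1-1)*s1^2 + (n2-1)*s2^2)/(n1+n2-2)
(n1-1)*s1^2 = 48 * 85.69 = 4113.12
(n2-1)*s2^2 = 37 * 36.9 = 1365.3
numerator = 4113.12 + 1365.3 = 5478.42
n1+n2-2 = 85
sp^2 = 5478.42 / 85 = 64.452

64.4520


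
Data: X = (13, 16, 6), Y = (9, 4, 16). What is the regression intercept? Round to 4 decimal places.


a = ybar - b*xbar, where b = sum((xi-xbar)(yi-ybar)) / sum((xi-xbar)^2)
n = 3, xbar = 35/3 ≈ 11.666667, ybar = 29/3 ≈ 9.666667
Sxy = sum((xi-xbar)(yi-ybar)) = -184/3 ≈ -61.333333
Sxx = sum((xi-xbar)^2) = 158/3 ≈ 52.666667
b = Sxy / Sxx = -92/79 ≈ -1.164557
a = 9.666667 - (-1.164557) * 11.666667 = 1837/79 ≈ 23.253165

23.2532


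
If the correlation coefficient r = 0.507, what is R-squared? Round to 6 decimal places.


R^2 = r^2 = (0.507)^2 = 0.257049

0.257049


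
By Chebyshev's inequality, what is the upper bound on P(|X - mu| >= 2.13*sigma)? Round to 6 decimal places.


P <= 1/k^2
k^2 = 2.13^2 = 4.5369
1/k^2 = 1 / 4.5369 ≈ 0.22041482

0.220415


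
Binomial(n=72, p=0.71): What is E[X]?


E[X] = n*p = 72 * 0.71 = 51.12

51.12


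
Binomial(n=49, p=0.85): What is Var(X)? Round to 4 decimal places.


Var = n*p*(1-p) = 49 * 0.85 * 0.15 = 6.2475

6.2475


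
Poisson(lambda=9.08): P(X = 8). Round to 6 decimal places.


P = e^(-lam) * lam^k / k!
e^(-9.08) ≈ 0.0001139216
lam^k = 9.08^8 ≈ 46204767.386195
k! = 8! = 40320
P = 0.0001139216 * 46204767.386195 / 40320 ≈ 0.130549

0.130549


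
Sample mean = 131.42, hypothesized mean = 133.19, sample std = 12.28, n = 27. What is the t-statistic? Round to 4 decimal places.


t = (xbar - mu0) / (s/sqrt(n))
xbar - mu0 = 131.42 - 133.19 = -1.77
sqrt(27) ≈ 5.19615242
s/sqrt(n) = 12.28 / 5.19615242 ≈ 2.36328710
t = -1.77 / 2.36328710 ≈ -0.748957

-0.7490


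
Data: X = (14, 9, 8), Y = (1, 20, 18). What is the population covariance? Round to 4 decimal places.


Cov = (1/n)*sum((xi-xbar)(yi-ybar))
n = 3, xbar = 31/3 ≈ 10.333333, ybar = 39/3 = 13
sum((xi-xbar)(yi-ybar)) = -65
Cov = -65 / 3 = -65/3 ≈ -21.666667

-21.6667


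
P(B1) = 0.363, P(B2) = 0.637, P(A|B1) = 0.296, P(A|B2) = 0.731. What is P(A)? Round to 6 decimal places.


P(A) = P(A|B1)*P(B1) + P(A|B2)*P(B2)
P(A|B1)*P(B1) = 0.296 * 0.363 = 0.107448
P(A|B2)*P(B2) = 0.731 * 0.637 = 0.465647
P(A) = 0.107448 + 0.465647 = 0.573095

0.573095


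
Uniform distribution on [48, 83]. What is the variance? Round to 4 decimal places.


Var = (b-a)^2 / 12
(b-a)^2 = (83 - 48)^2 = 1225
Var = 1225/12 ≈ 102.083333

102.0833


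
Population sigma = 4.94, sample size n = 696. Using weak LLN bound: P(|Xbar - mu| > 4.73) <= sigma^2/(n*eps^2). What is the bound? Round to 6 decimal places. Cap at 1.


bound = min(1, sigma^2/(n*eps^2))
sigma^2 = 4.94^2 = 24.4036
n*eps^2 = 696 * 4.73^2 = 696 * 22.3729 = 15571.5384
sigma^2/(n*eps^2) = 24.4036 / 15571.5384 ≈ 0.00156719

0.001567


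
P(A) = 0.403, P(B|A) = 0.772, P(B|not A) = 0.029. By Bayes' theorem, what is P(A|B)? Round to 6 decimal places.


P(A|B) = P(B|A)*P(A) / P(B), P(B) = P(B|A)*P(A) + P(B|not A)*P(not A)
P(B|A)*P(A) = 0.772 * 0.403 = 0.311116
P(B|not A)*P(not A) = 0.029 * 0.597 = 0.017313
P(B) = 0.311116 + 0.017313 = 0.328429
P(A|B) = 0.311116 / 0.328429 ≈ 0.94728541

0.947285


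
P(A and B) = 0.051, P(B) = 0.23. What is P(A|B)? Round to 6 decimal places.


P(A|B) = P(A and B) / P(B) = 0.051 / 0.23 = 51/230 ≈ 0.22173913

0.221739


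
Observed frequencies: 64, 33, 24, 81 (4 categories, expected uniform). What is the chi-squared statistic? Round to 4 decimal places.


chi2 = sum((O-E)^2/E), E = total/4
total = 202, E = 202/4 = 50.5
(64 - 50.5)^2 / 50.5 = 182.25 / 50.5 = 729/202 ≈ 3.608911
(33 - 50.5)^2 / 50.5 = 306.25 / 50.5 = 1225/202 ≈ 6.064356
(24 - 50.5)^2 / 50.5 = 702.25 / 50.5 = 2809/202 ≈ 13.905941
(81 - 50.5)^2 / 50.5 = 930.25 / 50.5 = 3721/202 ≈ 18.420792
chi2 = 42

42.0000


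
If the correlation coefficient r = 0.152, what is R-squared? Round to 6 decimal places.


R^2 = r^2 = (0.152)^2 = 0.023104

0.023104


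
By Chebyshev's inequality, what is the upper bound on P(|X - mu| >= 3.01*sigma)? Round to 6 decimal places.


P <= 1/k^2
k^2 = 3.01^2 = 9.0601
1/k^2 = 1 / 9.0601 ≈ 0.11037406

0.110374


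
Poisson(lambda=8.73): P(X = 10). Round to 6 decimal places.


P = e^(-lam) * lam^k / k!
e^(-8.73) ≈ 0.0001616625
lam^k = 8.73^10 ≈ 2571238942.578280
k! = 10! = 3628800
P = 0.0001616625 * 2571238942.578280 / 3628800 ≈ 0.114548

0.114548


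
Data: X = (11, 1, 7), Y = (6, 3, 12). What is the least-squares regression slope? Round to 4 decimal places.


b = sum((xi-xbar)(yi-ybar)) / sum((xi-xbar)^2)
n = 3, xbar = 19/3 ≈ 6.333333, ybar = 21/3 = 7
Sxy = sum((xi-xbar)(yi-ybar)) = 20
Sxx = sum((xi-xbar)^2) = 152/3 ≈ 50.666667
b = Sxy / Sxx = 15/38 ≈ 0.394737

0.3947


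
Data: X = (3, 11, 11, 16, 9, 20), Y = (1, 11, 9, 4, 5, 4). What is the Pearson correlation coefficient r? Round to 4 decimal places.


r = sum((xi-xbar)(yi-ybar)) / sqrt(sum((xi-xbar)^2) * sum((yi-ybar)^2))
n = 6, xbar = 70/6 = 35/3 ≈ 11.666667, ybar = 34/6 = 17/3 ≈ 5.666667
Sxy = sum((xi-xbar)(yi-ybar)) = 46/3 ≈ 15.333333
Sxx = sum((xi-xbar)^2) = 514/3 ≈ 171.333333
Syy = sum((yi-ybar)^2) = 202/3 ≈ 67.333333
sqrt(Sxx*Syy) ≈ 107.407842
r = Sxy / sqrt(Sxx*Syy) = 15.333333 / 107.407842 ≈ 0.142758

0.1428


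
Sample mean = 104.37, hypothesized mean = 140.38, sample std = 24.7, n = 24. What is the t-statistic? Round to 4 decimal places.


t = (xbar - mu0) / (s/sqrt(n))
xbar - mu0 = 104.37 - 140.38 = -36.01
sqrt(24) ≈ 4.89897949
s/sqrt(n) = 24.7 / 4.89897949 ≈ 5.04186639
t = -36.01 / 5.04186639 ≈ -7.142196

-7.1422


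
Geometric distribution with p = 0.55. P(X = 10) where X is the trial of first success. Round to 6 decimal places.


P = (1-p)^(k-1) * p
(1-p)^(k-1) = 0.45^9 ≈ 0.0007566806
P = 0.0007566806 * 0.55 ≈ 0.0004161744

0.000416


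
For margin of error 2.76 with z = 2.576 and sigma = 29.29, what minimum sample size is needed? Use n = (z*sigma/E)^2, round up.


z*sigma/E = 2.576 * 29.29 / 2.76 = 20503/750 ≈ 27.337333
(z*sigma/E)^2 ≈ 747.329794
round up: n = 748

748


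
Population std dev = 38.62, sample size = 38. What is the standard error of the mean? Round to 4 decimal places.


SE = sigma / sqrt(n)
sqrt(38) ≈ 6.164414
SE = 38.62 / 6.164414 ≈ 6.264991

6.2650


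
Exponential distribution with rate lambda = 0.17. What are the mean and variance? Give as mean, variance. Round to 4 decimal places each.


mean = 1/lam, var = 1/lam^2
mean = 1 / 0.17 = 100/17 ≈ 5.882353
lam^2 = 0.17^2 = 0.0289
var = 1 / 0.0289 = 10000/289 ≈ 34.602076

5.8824, 34.6021


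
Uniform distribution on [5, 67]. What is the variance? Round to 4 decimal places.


Var = (b-a)^2 / 12
(b-a)^2 = (67 - 5)^2 = 3844
Var = 3844/12 ≈ 320.333333

320.3333


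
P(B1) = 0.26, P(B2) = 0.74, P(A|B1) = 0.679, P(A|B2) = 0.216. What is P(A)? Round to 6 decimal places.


P(A) = P(A|B1)*P(B1) + P(A|B2)*P(B2)
P(A|B1)*P(B1) = 0.679 * 0.26 = 0.17654
P(A|B2)*P(B2) = 0.216 * 0.74 = 0.15984
P(A) = 0.17654 + 0.15984 = 0.33638

0.336380


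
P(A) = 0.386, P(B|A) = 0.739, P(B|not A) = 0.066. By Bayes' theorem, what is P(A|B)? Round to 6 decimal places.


P(A|B) = P(B|A)*P(A) / P(B), P(B) = P(B|A)*P(A) + P(B|not A)*P(not A)
P(B|A)*P(A) = 0.739 * 0.386 = 0.285254
P(B|not A)*P(not A) = 0.066 * 0.614 = 0.040524
P(B) = 0.285254 + 0.040524 = 0.325778
P(A|B) = 0.285254 / 0.325778 ≈ 0.87560854

0.875609


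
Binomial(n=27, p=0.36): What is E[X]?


E[X] = n*p = 27 * 0.36 = 9.72

9.72


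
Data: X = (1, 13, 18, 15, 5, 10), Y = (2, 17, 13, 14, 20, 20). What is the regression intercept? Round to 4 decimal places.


a = ybar - b*xbar, where b = sum((xi-xbar)(yi-ybar)) / sum((xi-xbar)^2)
n = 6, xbar = 62/6 = 31/3 ≈ 10.333333, ybar = 86/6 = 43/3 ≈ 14.333333
Sxy = sum((xi-xbar)(yi-ybar)) = 235/3 ≈ 78.333333
Sxx = sum((xi-xbar)^2) = 610/3 ≈ 203.333333
b = Sxy / Sxx = 47/122 ≈ 0.385246
a = 14.333333 - 0.385246 * 10.333333 = 1263/122 ≈ 10.352459

10.3525


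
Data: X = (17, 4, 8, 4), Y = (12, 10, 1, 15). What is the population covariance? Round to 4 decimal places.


Cov = (1/n)*sum((xi-xbar)(yi-ybar))
n = 4, xbar = 33/4 = 8.25, ybar = 38/4 = 9.5
sum((xi-xbar)(yi-ybar)) = -1.5
Cov = -1.5 / 4 = -0.375

-0.3750


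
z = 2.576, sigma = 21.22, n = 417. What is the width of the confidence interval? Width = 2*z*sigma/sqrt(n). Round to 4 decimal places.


width = 2*z*sigma/sqrt(n)
2*z*sigma = 2 * 2.576 * 21.22 = 109.32544
sqrt(417) ≈ 20.420578
width = 109.32544 / 20.420578 ≈ 5.353690

5.3537


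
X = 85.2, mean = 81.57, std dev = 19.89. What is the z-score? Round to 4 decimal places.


z = (X - mu) / sigma
X - mu = 85.2 - 81.57 = 3.63
z = 3.63 / 19.89 = 121/663 ≈ 0.182504

0.1825


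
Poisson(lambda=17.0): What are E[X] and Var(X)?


E[X] = Var(X) = lambda = 17.0

17.0, 17.0


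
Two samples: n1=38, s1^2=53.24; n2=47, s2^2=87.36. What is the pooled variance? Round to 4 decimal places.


sp^2 = ((n1-1)*s1^2 + (n2-1)*s2^2)/(n1+n2-2)
(n1-1)*s1^2 = 37 * 53.24 = 1969.88
(n2-1)*s2^2 = 46 * 87.36 = 4018.56
numerator = 1969.88 + 4018.56 = 5988.44
n1+n2-2 = 83
sp^2 = 5988.44 / 83 = 149711/2075 ≈ 72.149880

72.1499


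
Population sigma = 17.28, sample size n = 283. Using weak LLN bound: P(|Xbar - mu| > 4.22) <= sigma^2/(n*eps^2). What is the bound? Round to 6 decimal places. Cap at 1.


bound = min(1, sigma^2/(n*eps^2))
sigma^2 = 17.28^2 = 298.5984
n*eps^2 = 283 * 4.22^2 = 283 * 17.8084 = 5039.7772
sigma^2/(n*eps^2) = 298.5984 / 5039.7772 ≈ 0.05924833

0.059248


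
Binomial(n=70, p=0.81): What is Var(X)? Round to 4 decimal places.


Var = n*p*(1-p) = 70 * 0.81 * 0.19 = 10.773

10.7730


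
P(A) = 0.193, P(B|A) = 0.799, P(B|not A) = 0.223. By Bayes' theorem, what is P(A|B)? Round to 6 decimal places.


P(A|B) = P(B|A)*P(A) / P(B), P(B) = P(B|A)*P(A) + P(B|not A)*P(not A)
P(B|A)*P(A) = 0.799 * 0.193 = 0.154207
P(B|not A)*P(not A) = 0.223 * 0.807 = 0.179961
P(B) = 0.154207 + 0.179961 = 0.334168
P(A|B) = 0.154207 / 0.334168 ≈ 0.46146549

0.461465


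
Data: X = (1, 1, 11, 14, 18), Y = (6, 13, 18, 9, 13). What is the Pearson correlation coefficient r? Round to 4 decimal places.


r = sum((xi-xbar)(yi-ybar)) / sqrt(sum((xi-xbar)^2) * sum((yi-ybar)^2))
n = 5, xbar = 45/5 = 9, ybar = 59/5 = 11.8
Sxy = sum((xi-xbar)(yi-ybar)) = 46
Sxx = sum((xi-xbar)^2) = 238
Syy = sum((yi-ybar)^2) = 82.8
sqrt(Sxx*Syy) ≈ 140.379486
r = Sxy / sqrt(Sxx*Syy) = 46 / 140.379486 ≈ 0.327683

0.3277


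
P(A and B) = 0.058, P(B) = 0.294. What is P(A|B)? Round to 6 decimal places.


P(A|B) = P(A and B) / P(B) = 0.058 / 0.294 = 29/147 ≈ 0.19727891

0.197279


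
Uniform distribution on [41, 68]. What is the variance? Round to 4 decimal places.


Var = (b-a)^2 / 12
(b-a)^2 = (68 - 41)^2 = 729
Var = 729/12 = 60.75

60.7500


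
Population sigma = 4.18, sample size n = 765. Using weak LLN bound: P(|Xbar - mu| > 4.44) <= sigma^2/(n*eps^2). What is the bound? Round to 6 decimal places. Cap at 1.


bound = min(1, sigma^2/(n*eps^2))
sigma^2 = 4.18^2 = 17.4724
n*eps^2 = 765 * 4.44^2 = 765 * 19.7136 = 15080.904
sigma^2/(n*eps^2) = 17.4724 / 15080.904 ≈ 0.00115858

0.001159


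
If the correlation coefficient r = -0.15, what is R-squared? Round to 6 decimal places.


R^2 = r^2 = (-0.15)^2 = 0.0225

0.022500


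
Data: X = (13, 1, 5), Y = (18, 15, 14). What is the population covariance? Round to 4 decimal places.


Cov = (1/n)*sum((xi-xbar)(yi-ybar))
n = 3, xbar = 19/3 ≈ 6.333333, ybar = 47/3 ≈ 15.666667
sum((xi-xbar)(yi-ybar)) = 64/3 ≈ 21.333333
Cov = 21.333333 / 3 = 64/9 ≈ 7.111111

7.1111


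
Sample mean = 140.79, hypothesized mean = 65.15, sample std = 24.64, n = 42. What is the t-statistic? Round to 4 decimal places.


t = (xbar - mu0) / (s/sqrt(n))
xbar - mu0 = 140.79 - 65.15 = 75.64
sqrt(42) ≈ 6.48074070
s/sqrt(n) = 24.64 / 6.48074070 ≈ 3.80203454
t = 75.64 / 3.80203454 ≈ 19.894611

19.8946


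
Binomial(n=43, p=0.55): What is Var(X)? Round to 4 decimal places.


Var = n*p*(1-p) = 43 * 0.55 * 0.45 = 10.6425

10.6425


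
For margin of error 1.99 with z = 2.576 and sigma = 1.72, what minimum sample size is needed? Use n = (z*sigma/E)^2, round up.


z*sigma/E = 2.576 * 1.72 / 1.99 ≈ 2.226492
(z*sigma/E)^2 ≈ 4.957269
round up: n = 5

5


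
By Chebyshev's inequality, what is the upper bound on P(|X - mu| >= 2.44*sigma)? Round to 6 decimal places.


P <= 1/k^2
k^2 = 2.44^2 = 5.9536
1/k^2 = 1 / 5.9536 = 625/3721 ≈ 0.16796560

0.167966


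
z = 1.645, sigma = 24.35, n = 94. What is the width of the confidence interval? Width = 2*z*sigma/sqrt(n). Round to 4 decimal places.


width = 2*z*sigma/sqrt(n)
2*z*sigma = 2 * 1.645 * 24.35 = 80.1115
sqrt(94) ≈ 9.695360
width = 80.1115 / 9.695360 ≈ 8.262870

8.2629


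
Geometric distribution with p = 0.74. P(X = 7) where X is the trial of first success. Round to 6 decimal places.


P = (1-p)^(k-1) * p
(1-p)^(k-1) = 0.26^6 ≈ 0.0003089158
P = 0.0003089158 * 0.74 ≈ 0.0002285977

0.000229


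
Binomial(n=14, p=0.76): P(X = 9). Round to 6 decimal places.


P = C(n,k) * p^k * (1-p)^(n-k)
C(14,9) = 2002
p^k = 0.76^9 ≈ 0.08459064
(1-p)^(n-k) = 0.24^5 = 0.0007962624
P = 2002 * 0.08459064 * 0.0007962624 ≈ 0.134847

0.134847


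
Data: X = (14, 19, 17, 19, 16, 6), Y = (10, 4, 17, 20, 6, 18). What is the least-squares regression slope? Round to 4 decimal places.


b = sum((xi-xbar)(yi-ybar)) / sum((xi-xbar)^2)
n = 6, xbar = 91/6 ≈ 15.166667, ybar = 75/6 = 12.5
Sxy = sum((xi-xbar)(yi-ybar)) = -48.5
Sxx = sum((xi-xbar)^2) = 713/6 ≈ 118.833333
b = Sxy / Sxx = -291/713 ≈ -0.408135

-0.4081


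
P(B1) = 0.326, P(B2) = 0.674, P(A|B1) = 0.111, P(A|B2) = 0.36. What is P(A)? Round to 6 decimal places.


P(A) = P(A|B1)*P(B1) + P(A|B2)*P(B2)
P(A|B1)*P(B1) = 0.111 * 0.326 = 0.036186
P(A|B2)*P(B2) = 0.36 * 0.674 = 0.24264
P(A) = 0.036186 + 0.24264 = 0.278826

0.278826


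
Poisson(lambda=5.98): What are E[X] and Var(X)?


E[X] = Var(X) = lambda = 5.98

5.98, 5.98


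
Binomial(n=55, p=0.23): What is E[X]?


E[X] = n*p = 55 * 0.23 = 12.65

12.65


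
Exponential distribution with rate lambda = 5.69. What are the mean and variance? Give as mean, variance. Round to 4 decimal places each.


mean = 1/lam, var = 1/lam^2
mean = 1 / 5.69 = 100/569 ≈ 0.175747
lam^2 = 5.69^2 = 32.3761
var = 1 / 32.3761 ≈ 0.030887

0.1757, 0.0309


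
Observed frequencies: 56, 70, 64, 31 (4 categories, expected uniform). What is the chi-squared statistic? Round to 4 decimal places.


chi2 = sum((O-E)^2/E), E = total/4
total = 221, E = 221/4 = 55.25
(56 - 55.25)^2 / 55.25 = 0.5625 / 55.25 = 9/884 ≈ 0.010181
(70 - 55.25)^2 / 55.25 = 217.5625 / 55.25 = 3481/884 ≈ 3.937783
(64 - 55.25)^2 / 55.25 = 76.5625 / 55.25 = 1225/884 ≈ 1.385747
(31 - 55.25)^2 / 55.25 = 588.0625 / 55.25 = 9409/884 ≈ 10.643665
chi2 = 3531/221 ≈ 15.977376

15.9774


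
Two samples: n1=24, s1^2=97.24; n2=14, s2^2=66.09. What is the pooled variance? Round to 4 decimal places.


sp^2 = ((n1-1)*s1^2 + (n2-1)*s2^2)/(n1+n2-2)
(n1-1)*s1^2 = 23 * 97.24 = 2236.52
(n2-1)*s2^2 = 13 * 66.09 = 859.17
numerator = 2236.52 + 859.17 = 3095.69
n1+n2-2 = 36
sp^2 = 3095.69 / 36 = 309569/3600 ≈ 85.991389

85.9914


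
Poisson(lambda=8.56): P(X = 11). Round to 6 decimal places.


P = e^(-lam) * lam^k / k!
e^(-8.56) ≈ 0.0001916193
lam^k = 8.56^11 ≈ 18080540596.099086
k! = 11! = 39916800
P = 0.0001916193 * 18080540596.099086 / 39916800 ≈ 0.086795

0.086795


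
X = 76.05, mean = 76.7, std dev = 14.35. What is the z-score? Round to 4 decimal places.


z = (X - mu) / sigma
X - mu = 76.05 - 76.7 = -0.65
z = -0.65 / 14.35 = -13/287 ≈ -0.045296

-0.0453


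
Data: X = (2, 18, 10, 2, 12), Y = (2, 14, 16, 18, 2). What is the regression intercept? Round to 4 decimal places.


a = ybar - b*xbar, where b = sum((xi-xbar)(yi-ybar)) / sum((xi-xbar)^2)
n = 5, xbar = 44/5 = 8.8, ybar = 52/5 = 10.4
Sxy = sum((xi-xbar)(yi-ybar)) = 18.4
Sxx = sum((xi-xbar)^2) = 188.8
b = Sxy / Sxx = 23/236 ≈ 0.097458
a = 10.4 - 0.097458 * 8.8 = 563/59 ≈ 9.542373

9.5424


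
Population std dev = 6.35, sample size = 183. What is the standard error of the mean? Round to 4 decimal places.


SE = sigma / sqrt(n)
sqrt(183) ≈ 13.527749
SE = 6.35 / 13.527749 ≈ 0.469406

0.4694


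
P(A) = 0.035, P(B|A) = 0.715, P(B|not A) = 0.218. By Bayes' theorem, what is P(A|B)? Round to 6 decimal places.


P(A|B) = P(B|A)*P(A) / P(B), P(B) = P(B|A)*P(A) + P(B|not A)*P(not A)
P(B|A)*P(A) = 0.715 * 0.035 = 0.025025
P(B|not A)*P(not A) = 0.218 * 0.965 = 0.21037
P(B) = 0.025025 + 0.21037 = 0.235395
P(A|B) = 0.025025 / 0.235395 ≈ 0.10631067

0.106311


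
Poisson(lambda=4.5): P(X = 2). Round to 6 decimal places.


P = e^(-lam) * lam^k / k!
e^(-4.5) ≈ 0.01110900
lam^k = 4.5^2 = 20.25
k! = 2! = 2
P = 0.01110900 * 20.25 / 2 ≈ 0.112479

0.112479


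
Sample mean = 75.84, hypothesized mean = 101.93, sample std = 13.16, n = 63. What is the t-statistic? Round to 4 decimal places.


t = (xbar - mu0) / (s/sqrt(n))
xbar - mu0 = 75.84 - 101.93 = -26.09
sqrt(63) ≈ 7.93725393
s/sqrt(n) = 13.16 / 7.93725393 ≈ 1.65800415
t = -26.09 / 1.65800415 ≈ -15.735787

-15.7358


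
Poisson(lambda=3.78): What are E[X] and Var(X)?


E[X] = Var(X) = lambda = 3.78

3.78, 3.78


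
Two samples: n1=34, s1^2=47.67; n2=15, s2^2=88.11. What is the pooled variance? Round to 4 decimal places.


sp^2 = ((n1-1)*s1^2 + (n2-1)*s2^2)/(n1+n2-2)
(n1-1)*s1^2 = 33 * 47.67 = 1573.11
(n2-1)*s2^2 = 14 * 88.11 = 1233.54
numerator = 1573.11 + 1233.54 = 2806.65
n1+n2-2 = 47
sp^2 = 2806.65 / 47 = 56133/940 ≈ 59.715957

59.7160


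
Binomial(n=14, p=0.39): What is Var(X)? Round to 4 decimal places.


Var = n*p*(1-p) = 14 * 0.39 * 0.61 = 3.3306

3.3306


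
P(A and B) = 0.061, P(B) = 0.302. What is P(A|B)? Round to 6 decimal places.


P(A|B) = P(A and B) / P(B) = 0.061 / 0.302 = 61/302 ≈ 0.20198675

0.201987


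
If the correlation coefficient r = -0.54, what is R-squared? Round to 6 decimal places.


R^2 = r^2 = (-0.54)^2 = 0.2916

0.291600


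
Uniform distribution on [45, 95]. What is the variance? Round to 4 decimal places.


Var = (b-a)^2 / 12
(b-a)^2 = (95 - 45)^2 = 2500
Var = 2500/12 ≈ 208.333333

208.3333


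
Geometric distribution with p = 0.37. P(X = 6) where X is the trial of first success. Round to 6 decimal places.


P = (1-p)^(k-1) * p
(1-p)^(k-1) = 0.63^5 ≈ 0.09924365
P = 0.09924365 * 0.37 ≈ 0.03672015

0.036720


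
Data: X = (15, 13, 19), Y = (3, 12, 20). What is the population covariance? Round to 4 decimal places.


Cov = (1/n)*sum((xi-xbar)(yi-ybar))
n = 3, xbar = 47/3 ≈ 15.666667, ybar = 35/3 ≈ 11.666667
sum((xi-xbar)(yi-ybar)) = 98/3 ≈ 32.666667
Cov = 32.666667 / 3 = 98/9 ≈ 10.888889

10.8889


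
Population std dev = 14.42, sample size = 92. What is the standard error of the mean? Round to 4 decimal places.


SE = sigma / sqrt(n)
sqrt(92) ≈ 9.591663
SE = 14.42 / 9.591663 ≈ 1.503389

1.5034


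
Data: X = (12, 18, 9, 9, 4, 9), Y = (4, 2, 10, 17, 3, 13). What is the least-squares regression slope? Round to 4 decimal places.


b = sum((xi-xbar)(yi-ybar)) / sum((xi-xbar)^2)
n = 6, xbar = 61/6 ≈ 10.166667, ybar = 49/6 ≈ 8.166667
Sxy = sum((xi-xbar)(yi-ybar)) = -253/6 ≈ -42.166667
Sxx = sum((xi-xbar)^2) = 641/6 ≈ 106.833333
b = Sxy / Sxx = -253/641 ≈ -0.394696

-0.3947


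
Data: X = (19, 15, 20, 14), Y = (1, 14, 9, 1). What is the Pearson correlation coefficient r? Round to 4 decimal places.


r = sum((xi-xbar)(yi-ybar)) / sqrt(sum((xi-xbar)^2) * sum((yi-ybar)^2))
n = 4, xbar = 68/4 = 17, ybar = 25/4 = 6.25
Sxy = sum((xi-xbar)(yi-ybar)) = -2
Sxx = sum((xi-xbar)^2) = 26
Syy = sum((yi-ybar)^2) = 122.75
sqrt(Sxx*Syy) ≈ 56.493362
r = Sxy / sqrt(Sxx*Syy) = -2 / 56.493362 ≈ -0.035402

-0.0354


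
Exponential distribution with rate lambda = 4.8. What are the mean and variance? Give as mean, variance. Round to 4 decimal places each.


mean = 1/lam, var = 1/lam^2
mean = 1 / 4.8 = 5/24 ≈ 0.208333
lam^2 = 4.8^2 = 23.04
var = 1 / 23.04 = 25/576 ≈ 0.043403

0.2083, 0.0434


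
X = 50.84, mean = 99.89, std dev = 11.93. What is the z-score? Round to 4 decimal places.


z = (X - mu) / sigma
X - mu = 50.84 - 99.89 = -49.05
z = -49.05 / 11.93 = -4905/1193 ≈ -4.111484

-4.1115


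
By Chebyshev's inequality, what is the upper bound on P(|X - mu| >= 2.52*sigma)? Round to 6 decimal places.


P <= 1/k^2
k^2 = 2.52^2 = 6.3504
1/k^2 = 1 / 6.3504 = 625/3969 ≈ 0.15747040

0.157470


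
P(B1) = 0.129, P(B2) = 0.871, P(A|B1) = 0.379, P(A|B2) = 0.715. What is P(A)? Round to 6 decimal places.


P(A) = P(A|B1)*P(B1) + P(A|B2)*P(B2)
P(A|B1)*P(B1) = 0.379 * 0.129 = 0.048891
P(A|B2)*P(B2) = 0.715 * 0.871 = 0.622765
P(A) = 0.048891 + 0.622765 = 0.671656

0.671656


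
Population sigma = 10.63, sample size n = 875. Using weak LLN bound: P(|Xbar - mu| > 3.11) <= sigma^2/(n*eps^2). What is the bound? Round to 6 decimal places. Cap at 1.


bound = min(1, sigma^2/(n*eps^2))
sigma^2 = 10.63^2 = 112.9969
n*eps^2 = 875 * 3.11^2 = 875 * 9.6721 = 8463.0875
sigma^2/(n*eps^2) = 112.9969 / 8463.0875 ≈ 0.01335173

0.013352


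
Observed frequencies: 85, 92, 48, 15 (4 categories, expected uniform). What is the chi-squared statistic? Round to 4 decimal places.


chi2 = sum((O-E)^2/E), E = total/4
total = 240, E = 240/4 = 60
(85 - 60)^2 / 60 = 625 / 60 = 125/12 ≈ 10.416667
(92 - 60)^2 / 60 = 1024 / 60 = 256/15 ≈ 17.066667
(48 - 60)^2 / 60 = 144 / 60 = 2.4
(15 - 60)^2 / 60 = 2025 / 60 = 33.75
chi2 = 1909/30 ≈ 63.633333

63.6333


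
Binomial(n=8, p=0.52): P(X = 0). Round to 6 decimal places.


P = C(n,k) * p^k * (1-p)^(n-k)
C(8,0) = 1
p^k = 0.52^0 = 1
(1-p)^(n-k) = 0.48^8 ≈ 0.002817928
P = 1 * 1 * 0.002817928 ≈ 0.002818

0.002818


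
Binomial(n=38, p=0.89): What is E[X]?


E[X] = n*p = 38 * 0.89 = 33.82

33.82


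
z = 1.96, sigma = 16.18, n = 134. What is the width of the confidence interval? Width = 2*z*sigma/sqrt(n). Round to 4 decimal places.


width = 2*z*sigma/sqrt(n)
2*z*sigma = 2 * 1.96 * 16.18 = 63.4256
sqrt(134) ≈ 11.575837
width = 63.4256 / 11.575837 ≈ 5.479137

5.4791


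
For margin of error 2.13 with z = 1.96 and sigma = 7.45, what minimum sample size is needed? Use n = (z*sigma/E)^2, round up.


z*sigma/E = 1.96 * 7.45 / 2.13 = 7301/1065 ≈ 6.855399
(z*sigma/E)^2 ≈ 46.996496
round up: n = 47

47


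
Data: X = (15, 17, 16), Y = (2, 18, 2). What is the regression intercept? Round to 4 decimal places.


a = ybar - b*xbar, where b = sum((xi-xbar)(yi-ybar)) / sum((xi-xbar)^2)
n = 3, xbar = 48/3 = 16, ybar = 22/3 ≈ 7.333333
Sxy = sum((xi-xbar)(yi-ybar)) = 16
Sxx = sum((xi-xbar)^2) = 2
b = Sxy / Sxx = 8
a = 7.333333 - 8 * 16 = -362/3 ≈ -120.666667

-120.6667


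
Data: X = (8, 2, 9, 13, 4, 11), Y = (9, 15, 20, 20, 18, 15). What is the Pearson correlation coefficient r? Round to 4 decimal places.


r = sum((xi-xbar)(yi-ybar)) / sqrt(sum((xi-xbar)^2) * sum((yi-ybar)^2))
n = 6, xbar = 47/6 ≈ 7.833333, ybar = 97/6 ≈ 16.166667
Sxy = sum((xi-xbar)(yi-ybar)) = 115/6 ≈ 19.166667
Sxx = sum((xi-xbar)^2) = 521/6 ≈ 86.833333
Syy = sum((yi-ybar)^2) = 521/6 ≈ 86.833333
sqrt(Sxx*Syy) = 521/6 ≈ 86.833333
r = Sxy / sqrt(Sxx*Syy) = 19.166667 / 86.833333 = 115/521 ≈ 0.220729

0.2207


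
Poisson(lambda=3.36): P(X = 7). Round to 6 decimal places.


P = e^(-lam) * lam^k / k!
e^(-3.36) ≈ 0.03473526
lam^k = 3.36^7 ≈ 4834.760238
k! = 7! = 5040
P = 0.03473526 * 4834.760238 / 5040 ≈ 0.033321

0.033321


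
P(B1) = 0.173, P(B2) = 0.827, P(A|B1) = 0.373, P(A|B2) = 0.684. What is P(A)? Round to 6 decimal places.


P(A) = P(A|B1)*P(B1) + P(A|B2)*P(B2)
P(A|B1)*P(B1) = 0.373 * 0.173 = 0.064529
P(A|B2)*P(B2) = 0.684 * 0.827 = 0.565668
P(A) = 0.064529 + 0.565668 = 0.630197

0.630197


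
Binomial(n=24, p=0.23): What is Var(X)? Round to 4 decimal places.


Var = n*p*(1-p) = 24 * 0.23 * 0.77 = 4.2504

4.2504


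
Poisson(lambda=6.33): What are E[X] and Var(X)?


E[X] = Var(X) = lambda = 6.33

6.33, 6.33


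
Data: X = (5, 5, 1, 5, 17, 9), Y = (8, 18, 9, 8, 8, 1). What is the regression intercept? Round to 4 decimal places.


a = ybar - b*xbar, where b = sum((xi-xbar)(yi-ybar)) / sum((xi-xbar)^2)
n = 6, xbar = 42/6 = 7, ybar = 52/6 = 26/3 ≈ 8.666667
Sxy = sum((xi-xbar)(yi-ybar)) = -40
Sxx = sum((xi-xbar)^2) = 152
b = Sxy / Sxx = -5/19 ≈ -0.263158
a = 8.666667 - (-0.263158) * 7 = 599/57 ≈ 10.508772

10.5088


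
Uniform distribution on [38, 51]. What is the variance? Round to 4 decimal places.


Var = (b-a)^2 / 12
(b-a)^2 = (51 - 38)^2 = 169
Var = 169/12 ≈ 14.083333

14.0833


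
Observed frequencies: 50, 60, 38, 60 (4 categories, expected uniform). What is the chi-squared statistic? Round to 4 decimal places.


chi2 = sum((O-E)^2/E), E = total/4
total = 208, E = 208/4 = 52
(50 - 52)^2 / 52 = 4 / 52 = 1/13 ≈ 0.076923
(60 - 52)^2 / 52 = 64 / 52 = 16/13 ≈ 1.230769
(38 - 52)^2 / 52 = 196 / 52 = 49/13 ≈ 3.769231
(60 - 52)^2 / 52 = 64 / 52 = 16/13 ≈ 1.230769
chi2 = 82/13 ≈ 6.307692

6.3077


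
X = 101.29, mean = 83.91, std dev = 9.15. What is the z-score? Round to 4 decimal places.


z = (X - mu) / sigma
X - mu = 101.29 - 83.91 = 17.38
z = 17.38 / 9.15 = 1738/915 ≈ 1.899454

1.8995


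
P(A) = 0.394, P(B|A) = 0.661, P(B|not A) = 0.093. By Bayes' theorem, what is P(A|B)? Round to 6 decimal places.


P(A|B) = P(B|A)*P(A) / P(B), P(B) = P(B|A)*P(A) + P(B|not A)*P(not A)
P(B|A)*P(A) = 0.661 * 0.394 = 0.260434
P(B|not A)*P(not A) = 0.093 * 0.606 = 0.056358
P(B) = 0.260434 + 0.056358 = 0.316792
P(A|B) = 0.260434 / 0.316792 ≈ 0.82209778

0.822098


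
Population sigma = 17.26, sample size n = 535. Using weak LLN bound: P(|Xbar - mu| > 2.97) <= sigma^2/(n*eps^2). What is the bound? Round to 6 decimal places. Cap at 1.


bound = min(1, sigma^2/(n*eps^2))
sigma^2 = 17.26^2 = 297.9076
n*eps^2 = 535 * 2.97^2 = 535 * 8.8209 = 4719.1815
sigma^2/(n*eps^2) = 297.9076 / 4719.1815 ≈ 0.06312696

0.063127


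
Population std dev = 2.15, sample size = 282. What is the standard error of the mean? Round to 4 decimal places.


SE = sigma / sqrt(n)
sqrt(282) ≈ 16.792856
SE = 2.15 / 16.792856 ≈ 0.128031

0.1280


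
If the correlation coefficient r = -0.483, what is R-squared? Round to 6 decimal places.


R^2 = r^2 = (-0.483)^2 = 0.233289

0.233289


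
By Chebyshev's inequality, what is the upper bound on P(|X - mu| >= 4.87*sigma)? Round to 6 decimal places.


P <= 1/k^2
k^2 = 4.87^2 = 23.7169
1/k^2 = 1 / 23.7169 ≈ 0.04216403

0.042164
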